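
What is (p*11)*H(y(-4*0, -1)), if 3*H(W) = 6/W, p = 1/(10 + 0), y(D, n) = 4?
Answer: 11/20 ≈ 0.55000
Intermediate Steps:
p = 1/10 ≈ 0.10000
H(W) = 2/W (H(W) = (6/W)/3 = 2/W)
(p*11)*H(y(-4*0, -1)) = ((1/10)*11)*(2/4) = 11*(2*(1/4))/10 = (11/10)*(1/2) = 11/20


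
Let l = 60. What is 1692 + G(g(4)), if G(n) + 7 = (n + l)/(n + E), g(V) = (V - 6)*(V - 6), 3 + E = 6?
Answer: 11859/7 ≈ 1694.1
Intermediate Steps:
E = 3 (E = -3 + 6 = 3)
g(V) = (-6 + V)**2 (g(V) = (-6 + V)*(-6 + V) = (-6 + V)**2)
G(n) = -7 + (60 + n)/(3 + n) (G(n) = -7 + (n + 60)/(n + 3) = -7 + (60 + n)/(3 + n))
1692 + G(g(4)) = 1692 + 3*(13 - 2*(-6 + 4)**2)/(3 + (-6 + 4)**2) = 1692 + 3*(13 - 2*(-2)**2)/(3 + (-2)**2) = 1692 + 3*(13 - 2*4)/(3 + 4) = 1692 + 3*(13 - 8)/7 = 1692 + 3*(1/7)*5 = 1692 + 15/7 = 11859/7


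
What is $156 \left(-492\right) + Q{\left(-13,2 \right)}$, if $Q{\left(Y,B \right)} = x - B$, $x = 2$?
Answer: $-76752$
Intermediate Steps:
$Q{\left(Y,B \right)} = 2 - B$
$156 \left(-492\right) + Q{\left(-13,2 \right)} = 156 \left(-492\right) + \left(2 - 2\right) = -76752 + \left(2 - 2\right) = -76752 + 0 = -76752$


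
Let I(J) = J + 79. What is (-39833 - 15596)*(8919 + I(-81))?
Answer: -494260393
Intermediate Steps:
I(J) = 79 + J
(-39833 - 15596)*(8919 + I(-81)) = (-39833 - 15596)*(8919 + (79 - 81)) = -55429*(8919 - 2) = -55429*8917 = -494260393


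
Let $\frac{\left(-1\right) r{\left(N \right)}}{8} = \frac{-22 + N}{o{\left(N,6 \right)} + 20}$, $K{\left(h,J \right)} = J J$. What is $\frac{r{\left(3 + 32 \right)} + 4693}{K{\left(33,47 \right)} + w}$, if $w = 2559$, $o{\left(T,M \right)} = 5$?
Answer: $\frac{117221}{119200} \approx 0.9834$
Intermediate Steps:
$K{\left(h,J \right)} = J^{2}$
$r{\left(N \right)} = \frac{176}{25} - \frac{8 N}{25}$ ($r{\left(N \right)} = - 8 \frac{-22 + N}{5 + 20} = - 8 \frac{-22 + N}{25} = - 8 \left(-22 + N\right) \frac{1}{25} = - 8 \left(- \frac{22}{25} + \frac{N}{25}\right) = \frac{176}{25} - \frac{8 N}{25}$)
$\frac{r{\left(3 + 32 \right)} + 4693}{K{\left(33,47 \right)} + w} = \frac{\left(\frac{176}{25} - \frac{8 \left(3 + 32\right)}{25}\right) + 4693}{47^{2} + 2559} = \frac{\left(\frac{176}{25} - \frac{56}{5}\right) + 4693}{2209 + 2559} = \frac{\left(\frac{176}{25} - \frac{56}{5}\right) + 4693}{4768} = \left(- \frac{104}{25} + 4693\right) \frac{1}{4768} = \frac{117221}{25} \cdot \frac{1}{4768} = \frac{117221}{119200}$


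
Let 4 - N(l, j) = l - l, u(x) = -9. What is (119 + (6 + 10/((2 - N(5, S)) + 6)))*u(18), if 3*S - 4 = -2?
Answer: -2295/2 ≈ -1147.5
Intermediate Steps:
S = 2/3 (S = 4/3 + (1/3)*(-2) = 4/3 - 2/3 = 2/3 ≈ 0.66667)
N(l, j) = 4 (N(l, j) = 4 - (l - l) = 4 - 1*0 = 4 + 0 = 4)
(119 + (6 + 10/((2 - N(5, S)) + 6)))*u(18) = (119 + (6 + 10/((2 - 1*4) + 6)))*(-9) = (119 + (6 + 10/((2 - 4) + 6)))*(-9) = (119 + (6 + 10/(-2 + 6)))*(-9) = (119 + (6 + 10/4))*(-9) = (119 + (6 + (1/4)*10))*(-9) = (119 + (6 + 5/2))*(-9) = (119 + 17/2)*(-9) = (255/2)*(-9) = -2295/2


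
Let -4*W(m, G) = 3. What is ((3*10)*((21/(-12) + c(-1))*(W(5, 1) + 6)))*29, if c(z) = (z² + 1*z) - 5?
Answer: -246645/8 ≈ -30831.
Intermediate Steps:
W(m, G) = -¾ (W(m, G) = -¼*3 = -¾)
c(z) = -5 + z + z² (c(z) = (z² + z) - 5 = (z + z²) - 5 = -5 + z + z²)
((3*10)*((21/(-12) + c(-1))*(W(5, 1) + 6)))*29 = ((3*10)*((21/(-12) + (-5 - 1 + (-1)²))*(-¾ + 6)))*29 = (30*((21*(-1/12) + (-5 - 1 + 1))*(21/4)))*29 = (30*((-7/4 - 5)*(21/4)))*29 = (30*(-27/4*21/4))*29 = (30*(-567/16))*29 = -8505/8*29 = -246645/8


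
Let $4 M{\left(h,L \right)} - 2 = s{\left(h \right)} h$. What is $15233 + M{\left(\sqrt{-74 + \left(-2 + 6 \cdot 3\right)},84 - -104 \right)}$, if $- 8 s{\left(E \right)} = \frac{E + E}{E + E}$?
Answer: $\frac{30467}{2} - \frac{i \sqrt{58}}{32} \approx 15234.0 - 0.23799 i$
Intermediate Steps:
$s{\left(E \right)} = - \frac{1}{8}$ ($s{\left(E \right)} = - \frac{\left(E + E\right) \frac{1}{E + E}}{8} = - \frac{2 E \frac{1}{2 E}}{8} = \left(- \frac{1}{8}\right) 1 = - \frac{1}{8}$)
$M{\left(h,L \right)} = \frac{1}{2} - \frac{h}{32}$ ($M{\left(h,L \right)} = \frac{1}{2} + \frac{\left(- \frac{1}{8}\right) h}{4} = \frac{1}{2} - \frac{h}{32}$)
$15233 + M{\left(\sqrt{-74 + \left(-2 + 6 \cdot 3\right)},84 - -104 \right)} = 15233 + \left(\frac{1}{2} - \frac{\sqrt{-74 + \left(-2 + 6 \cdot 3\right)}}{32}\right) = 15233 + \left(\frac{1}{2} - \frac{\sqrt{-74 + \left(-2 + 18\right)}}{32}\right) = 15233 + \left(\frac{1}{2} - \frac{\sqrt{-74 + 16}}{32}\right) = 15233 + \left(\frac{1}{2} - \frac{\sqrt{-58}}{32}\right) = 15233 + \left(\frac{1}{2} - \frac{i \sqrt{58}}{32}\right) = \frac{30467}{2} - \frac{i \sqrt{58}}{32}$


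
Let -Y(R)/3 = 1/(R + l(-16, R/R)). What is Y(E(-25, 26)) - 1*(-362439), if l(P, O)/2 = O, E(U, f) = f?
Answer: 10148289/28 ≈ 3.6244e+5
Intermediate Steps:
l(P, O) = 2*O
Y(R) = -3/(2 + R) (Y(R) = -3/(R + 2*(R/R)) = -3/(R + 2*1) = -3/(R + 2) = -3/(2 + R))
Y(E(-25, 26)) - 1*(-362439) = -3/(2 + 26) - 1*(-362439) = -3/28 + 362439 = 10148289/28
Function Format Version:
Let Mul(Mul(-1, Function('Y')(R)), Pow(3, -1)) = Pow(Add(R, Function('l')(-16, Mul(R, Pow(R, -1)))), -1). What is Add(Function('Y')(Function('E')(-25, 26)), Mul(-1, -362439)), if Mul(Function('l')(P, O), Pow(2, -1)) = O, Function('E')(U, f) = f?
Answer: Rational(10148289, 28) ≈ 3.6244e+5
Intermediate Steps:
Function('l')(P, O) = Mul(2, O)
Function('Y')(R) = Mul(-3, Pow(Add(2, R), -1)) (Function('Y')(R) = Mul(-3, Pow(Add(R, Mul(2, Mul(R, Pow(R, -1)))), -1)) = Mul(-3, Pow(Add(R, Mul(2, 1)), -1)) = Mul(-3, Pow(Add(R, 2), -1)) = Mul(-3, Pow(Add(2, R), -1)))
Add(Function('Y')(Function('E')(-25, 26)), Mul(-1, -362439)) = Add(Mul(-3, Pow(Add(2, 26), -1)), Mul(-1, -362439)) = Add(Mul(-3, Pow(28, -1)), 362439) = Add(Mul(-3, Rational(1, 28)), 362439) = Add(Rational(-3, 28), 362439) = Rational(10148289, 28)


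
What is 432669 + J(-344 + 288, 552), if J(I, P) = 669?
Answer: 433338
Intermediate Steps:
432669 + J(-344 + 288, 552) = 432669 + 669 = 433338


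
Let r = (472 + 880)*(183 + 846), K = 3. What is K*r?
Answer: 4173624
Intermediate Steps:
r = 1391208 (r = 1352*1029 = 1391208)
K*r = 3*1391208 = 4173624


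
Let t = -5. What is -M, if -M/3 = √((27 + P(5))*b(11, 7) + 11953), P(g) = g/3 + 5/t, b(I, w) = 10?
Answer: √110067 ≈ 331.76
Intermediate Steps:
P(g) = -1 + g/3 (P(g) = g/3 + 5/(-5) = g*(⅓) + 5*(-⅕) = g/3 - 1 = -1 + g/3)
M = -√110067 (M = -3*√((27 + (-1 + (⅓)*5))*10 + 11953) = -3*√((27 + (-1 + 5/3))*10 + 11953) = -3*√((27 + ⅔)*10 + 11953) = -3*√((83/3)*10 + 11953) = -3*√(830/3 + 11953) = -√110067 ≈ -331.76)
-M = -(-1)*√110067 = √110067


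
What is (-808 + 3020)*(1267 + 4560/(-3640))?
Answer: 36397828/13 ≈ 2.7998e+6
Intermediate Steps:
(-808 + 3020)*(1267 + 4560/(-3640)) = 2212*(1267 + 4560*(-1/3640)) = 2212*(1267 - 114/91) = 2212*(115183/91) = 36397828/13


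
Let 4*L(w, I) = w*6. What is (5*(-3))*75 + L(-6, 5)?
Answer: -1134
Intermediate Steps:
L(w, I) = 3*w/2 (L(w, I) = (w*6)/4 = (6*w)/4 = 3*w/2)
(5*(-3))*75 + L(-6, 5) = (5*(-3))*75 + (3/2)*(-6) = -15*75 - 9 = -1125 - 9 = -1134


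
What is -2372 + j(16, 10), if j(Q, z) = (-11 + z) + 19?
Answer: -2354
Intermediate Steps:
j(Q, z) = 8 + z
-2372 + j(16, 10) = -2372 + (8 + 10) = -2372 + 18 = -2354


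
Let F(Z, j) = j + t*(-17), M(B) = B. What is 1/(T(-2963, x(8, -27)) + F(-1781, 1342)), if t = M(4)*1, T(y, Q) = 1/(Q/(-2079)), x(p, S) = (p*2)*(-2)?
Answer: 32/42847 ≈ 0.00074684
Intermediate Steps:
x(p, S) = -4*p (x(p, S) = (2*p)*(-2) = -4*p)
T(y, Q) = -2079/Q (T(y, Q) = 1/(Q*(-1/2079)) = 1/(-Q/2079) = -2079/Q)
t = 4 (t = 4*1 = 4)
F(Z, j) = -68 + j (F(Z, j) = j + 4*(-17) = j - 68 = -68 + j)
1/(T(-2963, x(8, -27)) + F(-1781, 1342)) = 1/(-2079/((-4*8)) + (-68 + 1342)) = 1/(-2079/(-32) + 1274) = 1/(-2079*(-1/32) + 1274) = 1/(2079/32 + 1274) = 1/(42847/32) = 32/42847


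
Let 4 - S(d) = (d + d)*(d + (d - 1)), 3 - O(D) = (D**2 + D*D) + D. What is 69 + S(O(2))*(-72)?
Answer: 14901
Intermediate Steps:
O(D) = 3 - D - 2*D**2 (O(D) = 3 - ((D**2 + D*D) + D) = 3 - ((D**2 + D**2) + D) = 3 - (2*D**2 + D) = 3 - (D + 2*D**2) = 3 + (-D - 2*D**2) = 3 - D - 2*D**2)
S(d) = 4 - 2*d*(-1 + 2*d) (S(d) = 4 - (d + d)*(d + (d - 1)) = 4 - 2*d*(d + (-1 + d)) = 4 - 2*d*(-1 + 2*d))
69 + S(O(2))*(-72) = 69 + (4 - 4*(3 - 1*2 - 2*2**2)**2 + 2*(3 - 1*2 - 2*2**2))*(-72) = 69 + (4 - 4*(3 - 2 - 2*4)**2 + 2*(3 - 2 - 2*4))*(-72) = 69 + (4 - 4*(3 - 2 - 8)**2 + 2*(3 - 2 - 8))*(-72) = 69 + (4 - 4*(-7)**2 + 2*(-7))*(-72) = 69 + (4 - 4*49 - 14)*(-72) = 69 + (4 - 196 - 14)*(-72) = 69 - 206*(-72) = 69 + 14832 = 14901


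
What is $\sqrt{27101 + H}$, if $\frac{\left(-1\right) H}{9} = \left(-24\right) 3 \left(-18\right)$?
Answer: $\sqrt{15437} \approx 124.25$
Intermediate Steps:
$H = -11664$ ($H = - 9 \left(-24\right) 3 \left(-18\right) = - 9 \left(\left(-72\right) \left(-18\right)\right) = \left(-9\right) 1296 = -11664$)
$\sqrt{27101 + H} = \sqrt{27101 - 11664} = \sqrt{15437}$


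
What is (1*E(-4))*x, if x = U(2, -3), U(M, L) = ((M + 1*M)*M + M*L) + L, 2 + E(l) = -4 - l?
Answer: 2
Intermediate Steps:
E(l) = -6 - l (E(l) = -2 + (-4 - l) = -6 - l)
U(M, L) = L + 2*M**2 + L*M (U(M, L) = ((M + M)*M + L*M) + L = ((2*M)*M + L*M) + L = (2*M**2 + L*M) + L = L + 2*M**2 + L*M)
x = -1 (x = -3 + 2*2**2 - 3*2 = -3 + 2*4 - 6 = -3 + 8 - 6 = -1)
(1*E(-4))*x = (1*(-6 - 1*(-4)))*(-1) = (1*(-6 + 4))*(-1) = (1*(-2))*(-1) = -2*(-1) = 2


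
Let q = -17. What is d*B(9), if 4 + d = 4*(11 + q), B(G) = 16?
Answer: -448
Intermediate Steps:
d = -28 (d = -4 + 4*(11 - 17) = -4 + 4*(-6) = -4 - 24 = -28)
d*B(9) = -28*16 = -448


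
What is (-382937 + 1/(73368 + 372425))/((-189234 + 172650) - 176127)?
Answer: 56903544680/28636404941 ≈ 1.9871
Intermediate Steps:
(-382937 + 1/(73368 + 372425))/((-189234 + 172650) - 176127) = (-382937 + 1/445793)/(-16584 - 176127) = (-382937 + 1/445793)/(-192711) = -170710634040/445793*(-1/192711) = 56903544680/28636404941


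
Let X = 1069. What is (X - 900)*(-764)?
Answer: -129116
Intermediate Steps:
(X - 900)*(-764) = (1069 - 900)*(-764) = 169*(-764) = -129116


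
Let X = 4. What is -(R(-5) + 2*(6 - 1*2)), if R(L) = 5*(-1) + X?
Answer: -7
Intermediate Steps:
R(L) = -1 (R(L) = 5*(-1) + 4 = -5 + 4 = -1)
-(R(-5) + 2*(6 - 1*2)) = -(-1 + 2*(6 - 1*2)) = -(-1 + 2*(6 - 2)) = -(-1 + 2*4) = -(-1 + 8) = -1*7 = -7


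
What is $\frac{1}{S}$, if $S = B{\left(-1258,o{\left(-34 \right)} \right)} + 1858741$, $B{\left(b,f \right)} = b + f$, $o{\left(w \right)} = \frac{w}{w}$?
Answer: $\frac{1}{1857484} \approx 5.3836 \cdot 10^{-7}$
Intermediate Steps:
$o{\left(w \right)} = 1$
$S = 1857484$ ($S = \left(-1258 + 1\right) + 1858741 = -1257 + 1858741 = 1857484$)
$\frac{1}{S} = \frac{1}{1857484}$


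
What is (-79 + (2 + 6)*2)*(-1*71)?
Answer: 4473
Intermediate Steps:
(-79 + (2 + 6)*2)*(-1*71) = (-79 + 8*2)*(-71) = (-79 + 16)*(-71) = -63*(-71) = 4473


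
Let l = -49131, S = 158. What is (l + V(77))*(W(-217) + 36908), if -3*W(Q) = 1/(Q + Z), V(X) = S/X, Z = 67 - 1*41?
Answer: -80002460626765/44121 ≈ -1.8133e+9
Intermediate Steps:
Z = 26 (Z = 67 - 41 = 26)
V(X) = 158/X
W(Q) = -1/(3*(26 + Q)) (W(Q) = -1/(3*(Q + 26)) = -1/(3*(26 + Q)))
(l + V(77))*(W(-217) + 36908) = (-49131 + 158/77)*(-1/(78 + 3*(-217)) + 36908) = (-49131 + 158*(1/77))*(-1/(78 - 651) + 36908) = (-49131 + 158/77)*(-1/(-573) + 36908) = -3782929*(-1*(-1/573) + 36908)/77 = -3782929*(1/573 + 36908)/77 = -3782929/77*21148285/573 = -80002460626765/44121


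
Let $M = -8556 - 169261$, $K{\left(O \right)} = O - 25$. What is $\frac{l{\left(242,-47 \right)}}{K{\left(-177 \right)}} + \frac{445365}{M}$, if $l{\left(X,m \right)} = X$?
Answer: $- \frac{66497722}{17959517} \approx -3.7026$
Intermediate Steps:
$K{\left(O \right)} = -25 + O$ ($K{\left(O \right)} = O - 25 = -25 + O$)
$M = -177817$
$\frac{l{\left(242,-47 \right)}}{K{\left(-177 \right)}} + \frac{445365}{M} = \frac{242}{-25 - 177} + \frac{445365}{-177817} = \frac{242}{-202} + 445365 \left(- \frac{1}{177817}\right) = 242 \left(- \frac{1}{202}\right) - \frac{445365}{177817} = - \frac{121}{101} - \frac{445365}{177817} = - \frac{66497722}{17959517}$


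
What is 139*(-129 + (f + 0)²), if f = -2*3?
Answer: -12927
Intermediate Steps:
f = -6
139*(-129 + (f + 0)²) = 139*(-129 + (-6 + 0)²) = 139*(-129 + (-6)²) = 139*(-129 + 36) = 139*(-93) = -12927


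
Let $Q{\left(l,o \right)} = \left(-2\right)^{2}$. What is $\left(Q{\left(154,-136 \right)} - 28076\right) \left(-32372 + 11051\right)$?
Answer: $598523112$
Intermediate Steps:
$Q{\left(l,o \right)} = 4$
$\left(Q{\left(154,-136 \right)} - 28076\right) \left(-32372 + 11051\right) = \left(4 - 28076\right) \left(-32372 + 11051\right) = \left(-28072\right) \left(-21321\right) = 598523112$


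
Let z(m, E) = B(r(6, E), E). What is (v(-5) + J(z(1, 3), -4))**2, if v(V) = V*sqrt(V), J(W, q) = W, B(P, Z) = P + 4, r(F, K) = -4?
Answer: -125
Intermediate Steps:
B(P, Z) = 4 + P
z(m, E) = 0 (z(m, E) = 4 - 4 = 0)
v(V) = V**(3/2)
(v(-5) + J(z(1, 3), -4))**2 = ((-5)**(3/2) + 0)**2 = (-5*I*sqrt(5) + 0)**2 = (-5*I*sqrt(5))**2 = -125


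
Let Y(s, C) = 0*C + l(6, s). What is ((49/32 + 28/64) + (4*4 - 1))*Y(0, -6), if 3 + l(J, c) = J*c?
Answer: -1629/32 ≈ -50.906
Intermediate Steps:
l(J, c) = -3 + J*c
Y(s, C) = -3 + 6*s (Y(s, C) = 0*C + (-3 + 6*s) = 0 + (-3 + 6*s) = -3 + 6*s)
((49/32 + 28/64) + (4*4 - 1))*Y(0, -6) = ((49/32 + 28/64) + (4*4 - 1))*(-3 + 6*0) = ((49*(1/32) + 28*(1/64)) + (16 - 1))*(-3 + 0) = ((49/32 + 7/16) + 15)*(-3) = (63/32 + 15)*(-3) = (543/32)*(-3) = -1629/32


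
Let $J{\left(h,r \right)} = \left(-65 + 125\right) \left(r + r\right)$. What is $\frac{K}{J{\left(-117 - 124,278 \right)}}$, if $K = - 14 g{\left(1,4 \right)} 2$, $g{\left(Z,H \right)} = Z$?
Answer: $- \frac{7}{8340} \approx -0.00083933$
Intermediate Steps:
$K = -28$ ($K = \left(-14\right) 1 \cdot 2 = \left(-14\right) 2 = -28$)
$J{\left(h,r \right)} = 120 r$ ($J{\left(h,r \right)} = 60 \cdot 2 r = 120 r$)
$\frac{K}{J{\left(-117 - 124,278 \right)}} = - \frac{28}{120 \cdot 278} = - \frac{28}{33360} = \left(-28\right) \frac{1}{33360} = - \frac{7}{8340}$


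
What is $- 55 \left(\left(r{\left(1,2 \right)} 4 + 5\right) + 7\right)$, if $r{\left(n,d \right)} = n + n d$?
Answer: $-1320$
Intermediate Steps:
$r{\left(n,d \right)} = n + d n$
$- 55 \left(\left(r{\left(1,2 \right)} 4 + 5\right) + 7\right) = - 55 \left(\left(1 \left(1 + 2\right) 4 + 5\right) + 7\right) = - 55 \left(\left(1 \cdot 3 \cdot 4 + 5\right) + 7\right) = - 55 \left(\left(3 \cdot 4 + 5\right) + 7\right) = - 55 \left(\left(12 + 5\right) + 7\right) = - 55 \left(17 + 7\right) = \left(-55\right) 24 = -1320$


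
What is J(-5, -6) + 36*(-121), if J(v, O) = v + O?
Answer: -4367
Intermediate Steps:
J(v, O) = O + v
J(-5, -6) + 36*(-121) = (-6 - 5) + 36*(-121) = -11 - 4356 = -4367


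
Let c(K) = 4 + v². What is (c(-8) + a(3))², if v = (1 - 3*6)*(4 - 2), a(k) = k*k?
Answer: 1366561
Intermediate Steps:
a(k) = k²
v = -34 (v = (1 - 18)*2 = -17*2 = -34)
c(K) = 1160 (c(K) = 4 + (-34)² = 4 + 1156 = 1160)
(c(-8) + a(3))² = (1160 + 3²)² = (1160 + 9)² = 1169² = 1366561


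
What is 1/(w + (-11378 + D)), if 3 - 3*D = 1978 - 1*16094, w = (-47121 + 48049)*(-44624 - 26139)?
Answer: -3/197024207 ≈ -1.5227e-8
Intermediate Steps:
w = -65668064 (w = 928*(-70763) = -65668064)
D = 14119/3 (D = 1 - (1978 - 1*16094)/3 = 1 - (1978 - 16094)/3 = 1 - ⅓*(-14116) = 1 + 14116/3 = 14119/3 ≈ 4706.3)
1/(w + (-11378 + D)) = 1/(-65668064 + (-11378 + 14119/3)) = 1/(-65668064 - 20015/3) = 1/(-197024207/3) = -3/197024207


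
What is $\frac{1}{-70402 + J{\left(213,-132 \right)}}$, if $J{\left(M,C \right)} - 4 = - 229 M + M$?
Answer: $- \frac{1}{118962} \approx -8.406 \cdot 10^{-6}$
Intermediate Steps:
$J{\left(M,C \right)} = 4 - 228 M$ ($J{\left(M,C \right)} = 4 + \left(- 229 M + M\right) = 4 - 228 M$)
$\frac{1}{-70402 + J{\left(213,-132 \right)}} = \frac{1}{-70402 + \left(4 - 48564\right)} = \frac{1}{-70402 - 48560} = \frac{1}{-118962} = - \frac{1}{118962}$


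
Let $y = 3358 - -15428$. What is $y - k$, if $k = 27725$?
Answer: $-8939$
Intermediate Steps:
$y = 18786$ ($y = 3358 + 15428 = 18786$)
$y - k = 18786 - 27725 = -8939$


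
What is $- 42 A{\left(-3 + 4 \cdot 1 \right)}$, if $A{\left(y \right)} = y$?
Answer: $-42$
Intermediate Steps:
$- 42 A{\left(-3 + 4 \cdot 1 \right)} = - 42 \left(-3 + 4 \cdot 1\right) = - 42 \left(-3 + 4\right) = \left(-42\right) 1 = -42$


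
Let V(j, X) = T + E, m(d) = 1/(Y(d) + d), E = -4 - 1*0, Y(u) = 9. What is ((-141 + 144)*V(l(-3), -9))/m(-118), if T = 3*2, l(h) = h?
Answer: -654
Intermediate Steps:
E = -4 (E = -4 + 0 = -4)
T = 6
m(d) = 1/(9 + d)
V(j, X) = 2 (V(j, X) = 6 - 4 = 2)
((-141 + 144)*V(l(-3), -9))/m(-118) = ((-141 + 144)*2)/(1/(9 - 118)) = (3*2)/(1/(-109)) = 6/(-1/109) = 6*(-109) = -654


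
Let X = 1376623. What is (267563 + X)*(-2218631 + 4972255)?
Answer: 4527470030064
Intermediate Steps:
(267563 + X)*(-2218631 + 4972255) = (267563 + 1376623)*(-2218631 + 4972255) = 1644186*2753624 = 4527470030064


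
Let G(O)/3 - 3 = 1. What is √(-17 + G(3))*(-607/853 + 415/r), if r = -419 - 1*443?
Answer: -877229*I*√5/735286 ≈ -2.6677*I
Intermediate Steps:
G(O) = 12 (G(O) = 9 + 3*1 = 9 + 3 = 12)
r = -862 (r = -419 - 443 = -862)
√(-17 + G(3))*(-607/853 + 415/r) = √(-17 + 12)*(-607/853 + 415/(-862)) = √(-5)*(-607*1/853 + 415*(-1/862)) = (I*√5)*(-607/853 - 415/862) = (I*√5)*(-877229/735286) = -877229*I*√5/735286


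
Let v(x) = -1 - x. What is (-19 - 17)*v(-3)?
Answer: -72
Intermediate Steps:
(-19 - 17)*v(-3) = (-19 - 17)*(-1 - 1*(-3)) = -36*(-1 + 3) = -36*2 = -72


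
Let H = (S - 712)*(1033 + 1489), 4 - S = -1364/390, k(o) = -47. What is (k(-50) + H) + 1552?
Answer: -26628757/15 ≈ -1.7753e+6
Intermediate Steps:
S = 1462/195 (S = 4 - (-1364)/390 = 4 - 1*(-682/195) = 4 + 682/195 = 1462/195 ≈ 7.4974)
H = -26651332/15 (H = (1462/195 - 712)*(1033 + 1489) = -137378/195*2522 = -26651332/15 ≈ -1.7768e+6)
(k(-50) + H) + 1552 = (-47 - 26651332/15) + 1552 = -26652037/15 + 1552 = -26628757/15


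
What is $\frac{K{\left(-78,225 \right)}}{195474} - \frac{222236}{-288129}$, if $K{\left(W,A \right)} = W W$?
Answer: $\frac{7532389450}{9386954691} \approx 0.80243$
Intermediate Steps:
$K{\left(W,A \right)} = W^{2}$
$\frac{K{\left(-78,225 \right)}}{195474} - \frac{222236}{-288129} = \frac{\left(-78\right)^{2}}{195474} - \frac{222236}{-288129} = 6084 \cdot \frac{1}{195474} - - \frac{222236}{288129} = \frac{1014}{32579} + \frac{222236}{288129} = \frac{7532389450}{9386954691}$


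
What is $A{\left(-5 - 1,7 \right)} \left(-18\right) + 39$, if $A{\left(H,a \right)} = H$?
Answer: $147$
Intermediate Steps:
$A{\left(-5 - 1,7 \right)} \left(-18\right) + 39 = \left(-5 - 1\right) \left(-18\right) + 39 = \left(-6\right) \left(-18\right) + 39 = 108 + 39 = 147$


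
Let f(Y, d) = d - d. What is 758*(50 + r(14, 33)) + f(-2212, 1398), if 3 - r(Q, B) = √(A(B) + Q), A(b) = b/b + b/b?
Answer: 37142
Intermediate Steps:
A(b) = 2 (A(b) = 1 + 1 = 2)
r(Q, B) = 3 - √(2 + Q)
f(Y, d) = 0
758*(50 + r(14, 33)) + f(-2212, 1398) = 758*(50 + (3 - √(2 + 14))) + 0 = 758*(50 + (3 - √16)) + 0 = 758*(50 + (3 - 1*4)) + 0 = 758*(50 + (3 - 4)) + 0 = 758*(50 - 1) + 0 = 758*49 + 0 = 37142 + 0 = 37142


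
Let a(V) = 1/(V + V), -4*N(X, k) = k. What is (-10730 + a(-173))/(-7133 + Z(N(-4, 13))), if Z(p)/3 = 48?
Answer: 3712581/2418194 ≈ 1.5353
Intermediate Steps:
N(X, k) = -k/4
Z(p) = 144 (Z(p) = 3*48 = 144)
a(V) = 1/(2*V)
(-10730 + a(-173))/(-7133 + Z(N(-4, 13))) = (-10730 + (½)/(-173))/(-7133 + 144) = (-10730 + (½)*(-1/173))/(-6989) = (-10730 - 1/346)*(-1/6989) = -3712581/346*(-1/6989) = 3712581/2418194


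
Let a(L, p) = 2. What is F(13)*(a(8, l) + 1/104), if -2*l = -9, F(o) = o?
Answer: 209/8 ≈ 26.125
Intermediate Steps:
l = 9/2 (l = -½*(-9) = 9/2 ≈ 4.5000)
F(13)*(a(8, l) + 1/104) = 13*(2 + 1/104) = 13*(209/104) = 209/8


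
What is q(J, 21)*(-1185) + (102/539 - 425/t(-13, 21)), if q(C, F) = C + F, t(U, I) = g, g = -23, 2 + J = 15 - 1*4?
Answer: -440481929/12397 ≈ -35531.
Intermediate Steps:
J = 9 (J = -2 + (15 - 1*4) = -2 + (15 - 4) = -2 + 11 = 9)
t(U, I) = -23
q(J, 21)*(-1185) + (102/539 - 425/t(-13, 21)) = (9 + 21)*(-1185) + (102/539 - 425/(-23)) = 30*(-1185) + (102*(1/539) - 425*(-1/23)) = -35550 + (102/539 + 425/23) = -35550 + 231421/12397 = -440481929/12397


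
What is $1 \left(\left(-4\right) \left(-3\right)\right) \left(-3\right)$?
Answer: $-36$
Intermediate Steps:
$1 \left(\left(-4\right) \left(-3\right)\right) \left(-3\right) = 1 \cdot 12 \left(-3\right) = 12 \left(-3\right) = -36$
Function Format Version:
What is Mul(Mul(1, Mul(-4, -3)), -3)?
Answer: -36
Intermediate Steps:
Mul(Mul(1, Mul(-4, -3)), -3) = Mul(Mul(1, 12), -3) = Mul(12, -3) = -36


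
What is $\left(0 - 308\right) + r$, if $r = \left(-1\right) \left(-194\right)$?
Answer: $-114$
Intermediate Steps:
$r = 194$
$\left(0 - 308\right) + r = \left(0 - 308\right) + 194 = -308 + 194 = -114$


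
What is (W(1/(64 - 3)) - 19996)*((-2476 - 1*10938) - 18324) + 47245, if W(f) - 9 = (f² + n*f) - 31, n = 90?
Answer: 2364069233051/3721 ≈ 6.3533e+8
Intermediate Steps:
W(f) = -22 + f² + 90*f (W(f) = 9 + ((f² + 90*f) - 31) = 9 + (-31 + f² + 90*f) = -22 + f² + 90*f)
(W(1/(64 - 3)) - 19996)*((-2476 - 1*10938) - 18324) + 47245 = ((-22 + (1/(64 - 3))² + 90/(64 - 3)) - 19996)*((-2476 - 1*10938) - 18324) + 47245 = ((-22 + (1/61)² + 90/61) - 19996)*((-2476 - 10938) - 18324) + 47245 = ((-22 + (1/61)² + 90*(1/61)) - 19996)*(-13414 - 18324) + 47245 = ((-22 + 1/3721 + 90/61) - 19996)*(-31738) + 47245 = (-76371/3721 - 19996)*(-31738) + 47245 = -74481487/3721*(-31738) + 47245 = 2363893434406/3721 + 47245 = 2364069233051/3721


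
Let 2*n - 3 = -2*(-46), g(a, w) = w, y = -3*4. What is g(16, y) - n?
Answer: -119/2 ≈ -59.500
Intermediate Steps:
y = -12
n = 95/2 (n = 3/2 + (-2*(-46))/2 = 3/2 + (½)*92 = 3/2 + 46 = 95/2 ≈ 47.500)
g(16, y) - n = -12 - 1*95/2 = -12 - 95/2 = -119/2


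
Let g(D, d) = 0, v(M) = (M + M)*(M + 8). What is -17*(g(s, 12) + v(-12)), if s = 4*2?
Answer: -1632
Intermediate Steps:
s = 8
v(M) = 2*M*(8 + M) (v(M) = (2*M)*(8 + M) = 2*M*(8 + M))
-17*(g(s, 12) + v(-12)) = -17*(0 + 2*(-12)*(8 - 12)) = -17*(0 + 2*(-12)*(-4)) = -17*(0 + 96) = -17*96 = -1632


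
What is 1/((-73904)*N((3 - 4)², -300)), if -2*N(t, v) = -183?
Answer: -1/6762216 ≈ -1.4788e-7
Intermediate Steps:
N(t, v) = 183/2 (N(t, v) = -½*(-183) = 183/2)
1/((-73904)*N((3 - 4)², -300)) = 1/((-73904)*(183/2)) = -1/73904*2/183 = -1/6762216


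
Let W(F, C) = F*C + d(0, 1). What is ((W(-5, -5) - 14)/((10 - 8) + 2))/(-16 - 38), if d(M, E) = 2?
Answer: -13/216 ≈ -0.060185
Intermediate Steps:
W(F, C) = 2 + C*F (W(F, C) = F*C + 2 = C*F + 2 = 2 + C*F)
((W(-5, -5) - 14)/((10 - 8) + 2))/(-16 - 38) = (((2 - 5*(-5)) - 14)/((10 - 8) + 2))/(-16 - 38) = (((2 + 25) - 14)/(2 + 2))/(-54) = ((27 - 14)/4)*(-1/54) = ((1/4)*13)*(-1/54) = (13/4)*(-1/54) = -13/216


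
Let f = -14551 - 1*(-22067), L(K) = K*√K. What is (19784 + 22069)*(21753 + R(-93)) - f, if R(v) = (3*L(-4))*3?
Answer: 910420793 - 3013416*I ≈ 9.1042e+8 - 3.0134e+6*I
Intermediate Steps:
L(K) = K^(3/2)
R(v) = -72*I (R(v) = (3*(-4)^(3/2))*3 = (3*(-8*I))*3 = -24*I*3 = -72*I)
f = 7516 (f = -14551 + 22067 = 7516)
(19784 + 22069)*(21753 + R(-93)) - f = (19784 + 22069)*(21753 - 72*I) - 1*7516 = 41853*(21753 - 72*I) - 7516 = (910428309 - 3013416*I) - 7516 = 910420793 - 3013416*I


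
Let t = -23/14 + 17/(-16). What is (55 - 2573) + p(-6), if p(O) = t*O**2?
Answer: -73231/28 ≈ -2615.4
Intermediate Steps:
t = -303/112 (t = -23*1/14 + 17*(-1/16) = -23/14 - 17/16 = -303/112 ≈ -2.7054)
p(O) = -303*O**2/112
(55 - 2573) + p(-6) = (55 - 2573) - 303/112*(-6)**2 = -2518 - 303/112*36 = -2518 - 2727/28 = -73231/28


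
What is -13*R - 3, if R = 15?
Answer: -198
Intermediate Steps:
-13*R - 3 = -13*15 - 3 = -195 - 3 = -198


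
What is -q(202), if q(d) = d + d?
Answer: -404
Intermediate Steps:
q(d) = 2*d
-q(202) = -2*202 = -1*404 = -404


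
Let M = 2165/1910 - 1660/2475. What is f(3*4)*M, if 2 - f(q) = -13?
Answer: 87511/12606 ≈ 6.9420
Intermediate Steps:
M = 87511/189090 (M = 2165*(1/1910) - 1660*1/2475 = 433/382 - 332/495 = 87511/189090 ≈ 0.46280)
f(q) = 15 (f(q) = 2 - 1*(-13) = 2 + 13 = 15)
f(3*4)*M = 15*(87511/189090) = 87511/12606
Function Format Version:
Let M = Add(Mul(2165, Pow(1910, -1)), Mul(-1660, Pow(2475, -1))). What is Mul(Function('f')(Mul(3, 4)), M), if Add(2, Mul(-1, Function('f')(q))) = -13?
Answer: Rational(87511, 12606) ≈ 6.9420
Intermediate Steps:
M = Rational(87511, 189090) (M = Add(Mul(2165, Rational(1, 1910)), Mul(-1660, Rational(1, 2475))) = Add(Rational(433, 382), Rational(-332, 495)) = Rational(87511, 189090) ≈ 0.46280)
Function('f')(q) = 15 (Function('f')(q) = Add(2, Mul(-1, -13)) = Add(2, 13) = 15)
Mul(Function('f')(Mul(3, 4)), M) = Mul(15, Rational(87511, 189090)) = Rational(87511, 12606)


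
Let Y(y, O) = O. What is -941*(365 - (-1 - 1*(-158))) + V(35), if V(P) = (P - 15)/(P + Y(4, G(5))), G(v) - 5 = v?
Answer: -1761548/9 ≈ -1.9573e+5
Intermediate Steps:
G(v) = 5 + v
V(P) = (-15 + P)/(10 + P) (V(P) = (P - 15)/(P + (5 + 5)) = (-15 + P)/(P + 10) = (-15 + P)/(10 + P))
-941*(365 - (-1 - 1*(-158))) + V(35) = -941*(365 - (-1 - 1*(-158))) + (-15 + 35)/(10 + 35) = -941*(365 - (-1 + 158)) + 20/45 = -941*(365 - 1*157) + (1/45)*20 = -941*(365 - 157) + 4/9 = -941*208 + 4/9 = -195728 + 4/9 = -1761548/9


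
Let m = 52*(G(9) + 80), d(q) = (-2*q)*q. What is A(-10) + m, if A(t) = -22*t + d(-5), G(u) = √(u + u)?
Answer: 4330 + 156*√2 ≈ 4550.6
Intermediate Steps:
G(u) = √2*√u (G(u) = √(2*u) = √2*√u)
d(q) = -2*q²
m = 4160 + 156*√2 (m = 52*(√2*√9 + 80) = 52*(√2*3 + 80) = 52*(3*√2 + 80) = 52*(80 + 3*√2) = 4160 + 156*√2 ≈ 4380.6)
A(t) = -50 - 22*t (A(t) = -22*t - 2*(-5)² = -22*t - 2*25 = -22*t - 50 = -50 - 22*t)
A(-10) + m = (-50 - 22*(-10)) + (4160 + 156*√2) = (-50 + 220) + (4160 + 156*√2) = 170 + (4160 + 156*√2) = 4330 + 156*√2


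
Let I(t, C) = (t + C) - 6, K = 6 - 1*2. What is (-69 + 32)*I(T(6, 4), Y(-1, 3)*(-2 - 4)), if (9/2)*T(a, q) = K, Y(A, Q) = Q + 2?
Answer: 11692/9 ≈ 1299.1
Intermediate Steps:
Y(A, Q) = 2 + Q
K = 4 (K = 6 - 2 = 4)
T(a, q) = 8/9 (T(a, q) = (2/9)*4 = 8/9)
I(t, C) = -6 + C + t (I(t, C) = (C + t) - 6 = -6 + C + t)
(-69 + 32)*I(T(6, 4), Y(-1, 3)*(-2 - 4)) = (-69 + 32)*(-6 + (2 + 3)*(-2 - 4) + 8/9) = -37*(-6 + 5*(-6) + 8/9) = -37*(-6 - 30 + 8/9) = -37*(-316/9) = 11692/9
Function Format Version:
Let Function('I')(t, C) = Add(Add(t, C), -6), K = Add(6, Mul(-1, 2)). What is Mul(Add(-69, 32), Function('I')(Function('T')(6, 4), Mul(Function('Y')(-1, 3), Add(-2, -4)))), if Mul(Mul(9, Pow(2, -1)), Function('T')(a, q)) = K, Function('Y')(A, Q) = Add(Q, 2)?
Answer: Rational(11692, 9) ≈ 1299.1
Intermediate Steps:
Function('Y')(A, Q) = Add(2, Q)
K = 4 (K = Add(6, -2) = 4)
Function('T')(a, q) = Rational(8, 9) (Function('T')(a, q) = Mul(Rational(2, 9), 4) = Rational(8, 9))
Function('I')(t, C) = Add(-6, C, t) (Function('I')(t, C) = Add(Add(C, t), -6) = Add(-6, C, t))
Mul(Add(-69, 32), Function('I')(Function('T')(6, 4), Mul(Function('Y')(-1, 3), Add(-2, -4)))) = Mul(Add(-69, 32), Add(-6, Mul(Add(2, 3), Add(-2, -4)), Rational(8, 9))) = Mul(-37, Add(-6, Mul(5, -6), Rational(8, 9))) = Mul(-37, Add(-6, -30, Rational(8, 9))) = Mul(-37, Rational(-316, 9)) = Rational(11692, 9)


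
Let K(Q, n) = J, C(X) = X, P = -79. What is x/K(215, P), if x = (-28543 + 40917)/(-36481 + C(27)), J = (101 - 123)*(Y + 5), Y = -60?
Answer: -6187/22054670 ≈ -0.00028053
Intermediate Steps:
J = 1210 (J = (101 - 123)*(-60 + 5) = -22*(-55) = 1210)
K(Q, n) = 1210
x = -6187/18227 (x = (-28543 + 40917)/(-36481 + 27) = 12374/(-36454) = 12374*(-1/36454) = -6187/18227 ≈ -0.33944)
x/K(215, P) = -6187/18227/1210 = -6187/18227*1/1210 = -6187/22054670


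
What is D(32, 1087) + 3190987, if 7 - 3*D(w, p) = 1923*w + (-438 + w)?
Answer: 9511838/3 ≈ 3.1706e+6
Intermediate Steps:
D(w, p) = 445/3 - 1924*w/3 (D(w, p) = 7/3 - (1923*w + (-438 + w))/3 = 7/3 - (-438 + 1924*w)/3 = 7/3 + (146 - 1924*w/3) = 445/3 - 1924*w/3)
D(32, 1087) + 3190987 = (445/3 - 1924/3*32) + 3190987 = (445/3 - 61568/3) + 3190987 = -61123/3 + 3190987 = 9511838/3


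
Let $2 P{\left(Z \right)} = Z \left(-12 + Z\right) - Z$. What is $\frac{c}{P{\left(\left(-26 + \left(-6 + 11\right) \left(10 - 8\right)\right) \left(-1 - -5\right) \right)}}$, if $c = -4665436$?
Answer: $- \frac{1166359}{616} \approx -1893.4$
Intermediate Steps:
$P{\left(Z \right)} = - \frac{Z}{2} + \frac{Z \left(-12 + Z\right)}{2}$ ($P{\left(Z \right)} = \frac{Z \left(-12 + Z\right) - Z}{2} = \frac{- Z + Z \left(-12 + Z\right)}{2} = - \frac{Z}{2} + \frac{Z \left(-12 + Z\right)}{2}$)
$\frac{c}{P{\left(\left(-26 + \left(-6 + 11\right) \left(10 - 8\right)\right) \left(-1 - -5\right) \right)}} = - \frac{4665436}{\frac{1}{2} \left(-26 + \left(-6 + 11\right) \left(10 - 8\right)\right) \left(-1 - -5\right) \left(-13 + \left(-26 + \left(-6 + 11\right) \left(10 - 8\right)\right) \left(-1 - -5\right)\right)} = - \frac{4665436}{\frac{1}{2} \left(-26 + 5 \cdot 2\right) \left(-1 + 5\right) \left(-13 + \left(-26 + 5 \cdot 2\right) \left(-1 + 5\right)\right)} = - \frac{4665436}{\frac{1}{2} \left(-26 + 10\right) 4 \left(-13 + \left(-26 + 10\right) 4\right)} = - \frac{4665436}{\frac{1}{2} \left(\left(-16\right) 4\right) \left(-13 - 64\right)} = - \frac{4665436}{\frac{1}{2} \left(-64\right) \left(-13 - 64\right)} = - \frac{4665436}{\frac{1}{2} \left(-64\right) \left(-77\right)} = - \frac{4665436}{2464} = \left(-4665436\right) \frac{1}{2464} = - \frac{1166359}{616}$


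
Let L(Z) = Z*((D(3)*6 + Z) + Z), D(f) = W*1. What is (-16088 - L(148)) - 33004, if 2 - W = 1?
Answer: -93788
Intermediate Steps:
W = 1 (W = 2 - 1*1 = 2 - 1 = 1)
D(f) = 1 (D(f) = 1*1 = 1)
L(Z) = Z*(6 + 2*Z) (L(Z) = Z*((1*6 + Z) + Z) = Z*((6 + Z) + Z) = Z*(6 + 2*Z))
(-16088 - L(148)) - 33004 = (-16088 - 2*148*(3 + 148)) - 33004 = (-16088 - 2*148*151) - 33004 = (-16088 - 1*44696) - 33004 = (-16088 - 44696) - 33004 = -60784 - 33004 = -93788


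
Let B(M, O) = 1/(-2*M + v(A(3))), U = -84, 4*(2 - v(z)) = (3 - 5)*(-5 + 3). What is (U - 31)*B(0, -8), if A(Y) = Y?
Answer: -115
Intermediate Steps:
v(z) = 1 (v(z) = 2 - (3 - 5)*(-5 + 3)/4 = 2 - (-1)*(-2)/2 = 2 - 1/4*4 = 2 - 1 = 1)
B(M, O) = 1/(1 - 2*M) (B(M, O) = 1/(-2*M + 1) = 1/(1 - 2*M))
(U - 31)*B(0, -8) = (-84 - 31)*(-1/(-1 + 2*0)) = -(-115)/(-1 + 0) = -(-115)/(-1) = -(-115)*(-1) = -115*1 = -115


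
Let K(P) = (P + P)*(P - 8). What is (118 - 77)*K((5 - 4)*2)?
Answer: -984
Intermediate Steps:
K(P) = 2*P*(-8 + P) (K(P) = (2*P)*(-8 + P) = 2*P*(-8 + P))
(118 - 77)*K((5 - 4)*2) = (118 - 77)*(2*((5 - 4)*2)*(-8 + (5 - 4)*2)) = 41*(2*(1*2)*(-8 + 1*2)) = 41*(2*2*(-8 + 2)) = 41*(2*2*(-6)) = 41*(-24) = -984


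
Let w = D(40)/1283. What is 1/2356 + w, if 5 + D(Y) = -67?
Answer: -168349/3022748 ≈ -0.055694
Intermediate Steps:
D(Y) = -72 (D(Y) = -5 - 67 = -72)
w = -72/1283 ≈ -0.056118
1/2356 + w = 1/2356 - 72/1283 = -168349/3022748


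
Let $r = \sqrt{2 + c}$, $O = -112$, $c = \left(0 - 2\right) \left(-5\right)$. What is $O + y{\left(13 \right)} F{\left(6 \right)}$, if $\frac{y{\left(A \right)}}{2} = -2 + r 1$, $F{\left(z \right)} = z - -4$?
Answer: $-152 + 40 \sqrt{3} \approx -82.718$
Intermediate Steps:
$c = 10$ ($c = \left(-2\right) \left(-5\right) = 10$)
$r = 2 \sqrt{3}$ ($r = \sqrt{2 + 10} = \sqrt{12} = 2 \sqrt{3} \approx 3.4641$)
$F{\left(z \right)} = 4 + z$ ($F{\left(z \right)} = z + 4 = 4 + z$)
$y{\left(A \right)} = -4 + 4 \sqrt{3}$ ($y{\left(A \right)} = 2 \left(-2 + 2 \sqrt{3} \cdot 1\right) = 2 \left(-2 + 2 \sqrt{3}\right) = -4 + 4 \sqrt{3}$)
$O + y{\left(13 \right)} F{\left(6 \right)} = -112 + \left(-4 + 4 \sqrt{3}\right) \left(4 + 6\right) = -112 + \left(-4 + 4 \sqrt{3}\right) 10 = -112 - \left(40 - 40 \sqrt{3}\right) = -152 + 40 \sqrt{3}$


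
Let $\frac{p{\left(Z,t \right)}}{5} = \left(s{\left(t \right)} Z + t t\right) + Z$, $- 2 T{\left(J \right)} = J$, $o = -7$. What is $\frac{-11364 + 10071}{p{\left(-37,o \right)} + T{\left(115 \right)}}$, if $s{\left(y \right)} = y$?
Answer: $- \frac{862}{865} \approx -0.99653$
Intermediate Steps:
$T{\left(J \right)} = - \frac{J}{2}$
$p{\left(Z,t \right)} = 5 Z + 5 t^{2} + 5 Z t$ ($p{\left(Z,t \right)} = 5 \left(\left(t Z + t t\right) + Z\right) = 5 \left(\left(Z t + t^{2}\right) + Z\right) = 5 \left(\left(t^{2} + Z t\right) + Z\right) = 5 \left(Z + t^{2} + Z t\right) = 5 Z + 5 t^{2} + 5 Z t$)
$\frac{-11364 + 10071}{p{\left(-37,o \right)} + T{\left(115 \right)}} = \frac{-11364 + 10071}{\left(5 \left(-37\right) + 5 \left(-7\right)^{2} + 5 \left(-37\right) \left(-7\right)\right) - \frac{115}{2}} = - \frac{1293}{\left(-185 + 5 \cdot 49 + 1295\right) - \frac{115}{2}} = - \frac{1293}{\left(-185 + 245 + 1295\right) - \frac{115}{2}} = - \frac{1293}{1355 - \frac{115}{2}} = - \frac{1293}{\frac{2595}{2}} = \left(-1293\right) \frac{2}{2595} = - \frac{862}{865}$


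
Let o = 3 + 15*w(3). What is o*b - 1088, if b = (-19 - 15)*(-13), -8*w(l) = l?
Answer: -8993/4 ≈ -2248.3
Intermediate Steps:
w(l) = -l/8
o = -21/8 (o = 3 + 15*(-1/8*3) = 3 + 15*(-3/8) = 3 - 45/8 = -21/8 ≈ -2.6250)
b = 442 (b = -34*(-13) = 442)
o*b - 1088 = -21/8*442 - 1088 = -4641/4 - 1088 = -8993/4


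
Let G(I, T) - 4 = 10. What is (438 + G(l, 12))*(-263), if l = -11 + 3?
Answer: -118876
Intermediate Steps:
l = -8
G(I, T) = 14 (G(I, T) = 4 + 10 = 14)
(438 + G(l, 12))*(-263) = (438 + 14)*(-263) = 452*(-263) = -118876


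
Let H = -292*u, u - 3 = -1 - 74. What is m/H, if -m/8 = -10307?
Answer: 10307/2628 ≈ 3.9220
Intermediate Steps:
m = 82456 (m = -8*(-10307) = 82456)
u = -72 (u = 3 + (-1 - 74) = 3 - 75 = -72)
H = 21024 (H = -292*(-72) = 21024)
m/H = 82456/21024 = 82456*(1/21024) = 10307/2628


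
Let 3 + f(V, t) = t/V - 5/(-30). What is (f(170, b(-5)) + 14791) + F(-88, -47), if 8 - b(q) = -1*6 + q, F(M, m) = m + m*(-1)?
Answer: 3771011/255 ≈ 14788.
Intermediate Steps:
F(M, m) = 0 (F(M, m) = m - m = 0)
b(q) = 14 - q (b(q) = 8 - (-1*6 + q) = 8 - (-6 + q) = 8 + (6 - q) = 14 - q)
f(V, t) = -17/6 + t/V (f(V, t) = -3 + (t/V - 5/(-30)) = -3 + (t/V - 5*(-1/30)) = -3 + (t/V + 1/6) = -3 + (1/6 + t/V) = -17/6 + t/V)
(f(170, b(-5)) + 14791) + F(-88, -47) = ((-17/6 + (14 - 1*(-5))/170) + 14791) + 0 = ((-17/6 + (14 + 5)*(1/170)) + 14791) + 0 = ((-17/6 + 19*(1/170)) + 14791) + 0 = ((-17/6 + 19/170) + 14791) + 0 = (-694/255 + 14791) + 0 = 3771011/255 + 0 = 3771011/255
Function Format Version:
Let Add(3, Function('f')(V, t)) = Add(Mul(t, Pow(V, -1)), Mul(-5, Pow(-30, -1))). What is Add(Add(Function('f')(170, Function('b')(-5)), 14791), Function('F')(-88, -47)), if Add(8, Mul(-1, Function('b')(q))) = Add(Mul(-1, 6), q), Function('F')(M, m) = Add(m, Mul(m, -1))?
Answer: Rational(3771011, 255) ≈ 14788.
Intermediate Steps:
Function('F')(M, m) = 0 (Function('F')(M, m) = Add(m, Mul(-1, m)) = 0)
Function('b')(q) = Add(14, Mul(-1, q)) (Function('b')(q) = Add(8, Mul(-1, Add(Mul(-1, 6), q))) = Add(8, Mul(-1, Add(-6, q))) = Add(8, Add(6, Mul(-1, q))) = Add(14, Mul(-1, q)))
Function('f')(V, t) = Add(Rational(-17, 6), Mul(t, Pow(V, -1))) (Function('f')(V, t) = Add(-3, Add(Mul(t, Pow(V, -1)), Mul(-5, Pow(-30, -1)))) = Add(-3, Add(Mul(t, Pow(V, -1)), Mul(-5, Rational(-1, 30)))) = Add(-3, Add(Mul(t, Pow(V, -1)), Rational(1, 6))) = Add(-3, Add(Rational(1, 6), Mul(t, Pow(V, -1)))) = Add(Rational(-17, 6), Mul(t, Pow(V, -1))))
Add(Add(Function('f')(170, Function('b')(-5)), 14791), Function('F')(-88, -47)) = Add(Add(Add(Rational(-17, 6), Mul(Add(14, Mul(-1, -5)), Pow(170, -1))), 14791), 0) = Add(Add(Add(Rational(-17, 6), Mul(Add(14, 5), Rational(1, 170))), 14791), 0) = Add(Add(Add(Rational(-17, 6), Mul(19, Rational(1, 170))), 14791), 0) = Add(Add(Add(Rational(-17, 6), Rational(19, 170)), 14791), 0) = Add(Add(Rational(-694, 255), 14791), 0) = Add(Rational(3771011, 255), 0) = Rational(3771011, 255)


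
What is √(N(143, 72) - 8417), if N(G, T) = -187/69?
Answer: 4*I*√2505390/69 ≈ 91.759*I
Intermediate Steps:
N(G, T) = -187/69 (N(G, T) = -187*1/69 = -187/69)
√(N(143, 72) - 8417) = √(-187/69 - 8417) = √(-580960/69) = 4*I*√2505390/69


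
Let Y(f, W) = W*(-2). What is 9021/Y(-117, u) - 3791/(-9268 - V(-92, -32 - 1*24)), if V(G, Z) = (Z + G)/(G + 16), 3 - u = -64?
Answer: -1579207823/23601286 ≈ -66.912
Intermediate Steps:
u = 67 (u = 3 - 1*(-64) = 3 + 64 = 67)
Y(f, W) = -2*W
V(G, Z) = (G + Z)/(16 + G)
9021/Y(-117, u) - 3791/(-9268 - V(-92, -32 - 1*24)) = 9021/((-2*67)) - 3791/(-9268 - (-92 + (-32 - 1*24))/(16 - 92)) = 9021/(-134) - 3791/(-9268 - (-92 + (-32 - 24))/(-76)) = 9021*(-1/134) - 3791/(-9268 - (-1)*(-92 - 56)/76) = -9021/134 - 3791/(-9268 - (-1)*(-148)/76) = -9021/134 - 3791/(-9268 - 1*37/19) = -9021/134 - 3791/(-9268 - 37/19) = -9021/134 - 3791/(-176129/19) = -9021/134 - 3791*(-19/176129) = -9021/134 + 72029/176129 = -1579207823/23601286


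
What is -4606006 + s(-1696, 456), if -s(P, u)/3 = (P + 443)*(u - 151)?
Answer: -3459511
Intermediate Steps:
s(P, u) = -3*(-151 + u)*(443 + P) (s(P, u) = -3*(P + 443)*(u - 151) = -3*(443 + P)*(-151 + u) = -3*(-151 + u)*(443 + P))
-4606006 + s(-1696, 456) = -4606006 + (200679 - 1329*456 + 453*(-1696) - 3*(-1696)*456) = -4606006 + (200679 - 606024 - 768288 + 2320128) = -4606006 + 1146495 = -3459511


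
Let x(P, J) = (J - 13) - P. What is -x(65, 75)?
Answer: 3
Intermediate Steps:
x(P, J) = -13 + J - P (x(P, J) = (-13 + J) - P = -13 + J - P)
-x(65, 75) = -(-13 + 75 - 1*65) = -(-13 + 75 - 65) = -1*(-3) = 3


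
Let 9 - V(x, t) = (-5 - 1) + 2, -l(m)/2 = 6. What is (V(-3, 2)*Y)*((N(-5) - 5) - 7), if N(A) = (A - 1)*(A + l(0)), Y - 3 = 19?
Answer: 25740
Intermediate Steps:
Y = 22 (Y = 3 + 19 = 22)
l(m) = -12 (l(m) = -2*6 = -12)
V(x, t) = 13 (V(x, t) = 9 - ((-5 - 1) + 2) = 9 - (-6 + 2) = 9 - 1*(-4) = 9 + 4 = 13)
N(A) = (-1 + A)*(-12 + A) (N(A) = (A - 1)*(A - 12) = (-1 + A)*(-12 + A))
(V(-3, 2)*Y)*((N(-5) - 5) - 7) = (13*22)*(((12 + (-5)² - 13*(-5)) - 5) - 7) = 286*(((12 + 25 + 65) - 5) - 7) = 286*((102 - 5) - 7) = 286*(97 - 7) = 286*90 = 25740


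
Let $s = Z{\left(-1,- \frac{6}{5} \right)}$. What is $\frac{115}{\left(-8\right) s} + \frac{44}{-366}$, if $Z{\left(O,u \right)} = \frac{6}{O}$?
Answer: $\frac{2221}{976} \approx 2.2756$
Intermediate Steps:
$s = -6$ ($s = \frac{6}{-1} = 6 \left(-1\right) = -6$)
$\frac{115}{\left(-8\right) s} + \frac{44}{-366} = \frac{115}{\left(-8\right) \left(-6\right)} + \frac{44}{-366} = \frac{115}{48} + 44 \left(- \frac{1}{366}\right) = 115 \cdot \frac{1}{48} - \frac{22}{183} = \frac{115}{48} - \frac{22}{183} = \frac{2221}{976}$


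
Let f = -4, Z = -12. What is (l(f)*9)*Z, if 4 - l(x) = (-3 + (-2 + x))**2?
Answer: 8316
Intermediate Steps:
l(x) = 4 - (-5 + x)**2 (l(x) = 4 - (-3 + (-2 + x))**2 = 4 - (-5 + x)**2)
(l(f)*9)*Z = ((4 - (-5 - 4)**2)*9)*(-12) = ((4 - 1*(-9)**2)*9)*(-12) = ((4 - 1*81)*9)*(-12) = ((4 - 81)*9)*(-12) = -77*9*(-12) = -693*(-12) = 8316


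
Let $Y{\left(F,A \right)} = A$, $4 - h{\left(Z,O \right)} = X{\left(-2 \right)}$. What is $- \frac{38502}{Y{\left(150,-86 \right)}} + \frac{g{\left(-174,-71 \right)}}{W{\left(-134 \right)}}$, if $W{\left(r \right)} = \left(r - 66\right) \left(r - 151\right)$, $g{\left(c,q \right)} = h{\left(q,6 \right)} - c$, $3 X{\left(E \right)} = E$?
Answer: $\frac{411493006}{919125} \approx 447.7$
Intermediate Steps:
$X{\left(E \right)} = \frac{E}{3}$
$h{\left(Z,O \right)} = \frac{14}{3}$ ($h{\left(Z,O \right)} = 4 - \frac{1}{3} \left(-2\right) = 4 - - \frac{2}{3} = 4 + \frac{2}{3} = \frac{14}{3}$)
$g{\left(c,q \right)} = \frac{14}{3} - c$
$W{\left(r \right)} = \left(-151 + r\right) \left(-66 + r\right)$ ($W{\left(r \right)} = \left(-66 + r\right) \left(-151 + r\right) = \left(-151 + r\right) \left(-66 + r\right)$)
$- \frac{38502}{Y{\left(150,-86 \right)}} + \frac{g{\left(-174,-71 \right)}}{W{\left(-134 \right)}} = - \frac{38502}{-86} + \frac{\frac{14}{3} - -174}{9966 + \left(-134\right)^{2} - -29078} = \left(-38502\right) \left(- \frac{1}{86}\right) + \frac{\frac{14}{3} + 174}{9966 + 17956 + 29078} = \frac{19251}{43} + \frac{536}{3 \cdot 57000} = \frac{19251}{43} + \frac{536}{3} \cdot \frac{1}{57000} = \frac{19251}{43} + \frac{67}{21375} = \frac{411493006}{919125}$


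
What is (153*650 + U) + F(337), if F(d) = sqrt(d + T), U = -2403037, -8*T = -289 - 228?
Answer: -2303587 + 3*sqrt(714)/4 ≈ -2.3036e+6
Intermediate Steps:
T = 517/8 (T = -(-289 - 228)/8 = -1/8*(-517) = 517/8 ≈ 64.625)
F(d) = sqrt(517/8 + d) (F(d) = sqrt(d + 517/8) = sqrt(517/8 + d))
(153*650 + U) + F(337) = (153*650 - 2403037) + sqrt(1034 + 16*337)/4 = (99450 - 2403037) + sqrt(1034 + 5392)/4 = -2303587 + sqrt(6426)/4 = -2303587 + (3*sqrt(714))/4 = -2303587 + 3*sqrt(714)/4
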